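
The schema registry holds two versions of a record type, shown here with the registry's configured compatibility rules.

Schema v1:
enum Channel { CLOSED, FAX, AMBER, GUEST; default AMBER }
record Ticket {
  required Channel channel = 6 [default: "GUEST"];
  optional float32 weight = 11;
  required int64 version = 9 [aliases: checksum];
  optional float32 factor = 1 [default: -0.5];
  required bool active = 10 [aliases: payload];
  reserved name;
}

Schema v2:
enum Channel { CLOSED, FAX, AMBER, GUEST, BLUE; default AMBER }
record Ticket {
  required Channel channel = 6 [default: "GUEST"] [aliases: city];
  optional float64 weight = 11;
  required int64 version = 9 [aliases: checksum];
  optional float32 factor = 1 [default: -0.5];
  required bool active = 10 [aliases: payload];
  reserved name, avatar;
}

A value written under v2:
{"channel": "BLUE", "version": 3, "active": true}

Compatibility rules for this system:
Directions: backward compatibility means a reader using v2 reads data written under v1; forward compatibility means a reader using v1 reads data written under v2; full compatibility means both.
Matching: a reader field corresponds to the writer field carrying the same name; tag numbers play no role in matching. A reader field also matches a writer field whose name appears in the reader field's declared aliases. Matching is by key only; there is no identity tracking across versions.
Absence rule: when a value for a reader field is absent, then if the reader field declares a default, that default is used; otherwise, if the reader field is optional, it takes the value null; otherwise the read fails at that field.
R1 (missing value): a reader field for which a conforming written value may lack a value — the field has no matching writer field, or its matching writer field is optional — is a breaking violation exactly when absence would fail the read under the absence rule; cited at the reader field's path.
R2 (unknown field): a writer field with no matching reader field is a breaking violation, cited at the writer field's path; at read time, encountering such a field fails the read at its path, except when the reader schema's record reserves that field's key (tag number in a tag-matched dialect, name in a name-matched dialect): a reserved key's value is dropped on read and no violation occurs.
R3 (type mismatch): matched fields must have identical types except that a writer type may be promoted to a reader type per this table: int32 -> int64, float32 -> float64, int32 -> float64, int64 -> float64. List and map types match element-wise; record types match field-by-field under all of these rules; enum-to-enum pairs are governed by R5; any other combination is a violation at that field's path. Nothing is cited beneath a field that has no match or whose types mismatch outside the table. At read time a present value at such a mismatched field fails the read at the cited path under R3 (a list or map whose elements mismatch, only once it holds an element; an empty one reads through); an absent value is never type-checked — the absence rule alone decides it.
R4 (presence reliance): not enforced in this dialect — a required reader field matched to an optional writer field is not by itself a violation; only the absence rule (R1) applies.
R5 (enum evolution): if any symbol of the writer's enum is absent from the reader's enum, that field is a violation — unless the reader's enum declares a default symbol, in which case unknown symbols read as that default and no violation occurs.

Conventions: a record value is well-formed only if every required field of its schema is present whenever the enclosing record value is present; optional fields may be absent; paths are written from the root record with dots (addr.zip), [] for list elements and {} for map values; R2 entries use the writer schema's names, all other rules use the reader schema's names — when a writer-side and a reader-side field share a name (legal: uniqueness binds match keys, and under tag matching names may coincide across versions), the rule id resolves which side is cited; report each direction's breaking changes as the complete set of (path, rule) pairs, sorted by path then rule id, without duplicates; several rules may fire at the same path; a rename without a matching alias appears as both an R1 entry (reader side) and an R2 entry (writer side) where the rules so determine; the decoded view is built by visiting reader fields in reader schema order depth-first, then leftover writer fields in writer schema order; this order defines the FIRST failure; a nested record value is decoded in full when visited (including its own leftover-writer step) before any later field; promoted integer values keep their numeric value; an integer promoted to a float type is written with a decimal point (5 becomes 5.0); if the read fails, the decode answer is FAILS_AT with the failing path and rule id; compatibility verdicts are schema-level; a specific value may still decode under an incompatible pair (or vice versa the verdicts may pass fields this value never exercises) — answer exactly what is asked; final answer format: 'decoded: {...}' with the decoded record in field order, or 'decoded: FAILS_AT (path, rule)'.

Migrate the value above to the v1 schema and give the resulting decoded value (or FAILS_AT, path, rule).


decoded: {"channel": "AMBER", "weight": null, "version": 3, "factor": -0.5, "active": true}

in Ticket below, arrows point writer -> reader
decode (reader v1):
  channel := "AMBER" (symbol BLUE -> reader default)
  weight := null (not supplied -> null)
  version := 3
  factor := -0.5 (no value, default fills)
  active := true
  => decoded: {"channel": "AMBER", "weight": null, "version": 3, "factor": -0.5, "active": true}
checking off the Ticket differences that do not matter here:
  enum Channel (field channel in record Ticket): symbol BLUE added -> inert under this dialect — no rule fires on Ticket and the result does not move
  field weight in record Ticket: type float32 changed to float64 -> schema-level compatibility only; this Ticket value's decode is unchanged


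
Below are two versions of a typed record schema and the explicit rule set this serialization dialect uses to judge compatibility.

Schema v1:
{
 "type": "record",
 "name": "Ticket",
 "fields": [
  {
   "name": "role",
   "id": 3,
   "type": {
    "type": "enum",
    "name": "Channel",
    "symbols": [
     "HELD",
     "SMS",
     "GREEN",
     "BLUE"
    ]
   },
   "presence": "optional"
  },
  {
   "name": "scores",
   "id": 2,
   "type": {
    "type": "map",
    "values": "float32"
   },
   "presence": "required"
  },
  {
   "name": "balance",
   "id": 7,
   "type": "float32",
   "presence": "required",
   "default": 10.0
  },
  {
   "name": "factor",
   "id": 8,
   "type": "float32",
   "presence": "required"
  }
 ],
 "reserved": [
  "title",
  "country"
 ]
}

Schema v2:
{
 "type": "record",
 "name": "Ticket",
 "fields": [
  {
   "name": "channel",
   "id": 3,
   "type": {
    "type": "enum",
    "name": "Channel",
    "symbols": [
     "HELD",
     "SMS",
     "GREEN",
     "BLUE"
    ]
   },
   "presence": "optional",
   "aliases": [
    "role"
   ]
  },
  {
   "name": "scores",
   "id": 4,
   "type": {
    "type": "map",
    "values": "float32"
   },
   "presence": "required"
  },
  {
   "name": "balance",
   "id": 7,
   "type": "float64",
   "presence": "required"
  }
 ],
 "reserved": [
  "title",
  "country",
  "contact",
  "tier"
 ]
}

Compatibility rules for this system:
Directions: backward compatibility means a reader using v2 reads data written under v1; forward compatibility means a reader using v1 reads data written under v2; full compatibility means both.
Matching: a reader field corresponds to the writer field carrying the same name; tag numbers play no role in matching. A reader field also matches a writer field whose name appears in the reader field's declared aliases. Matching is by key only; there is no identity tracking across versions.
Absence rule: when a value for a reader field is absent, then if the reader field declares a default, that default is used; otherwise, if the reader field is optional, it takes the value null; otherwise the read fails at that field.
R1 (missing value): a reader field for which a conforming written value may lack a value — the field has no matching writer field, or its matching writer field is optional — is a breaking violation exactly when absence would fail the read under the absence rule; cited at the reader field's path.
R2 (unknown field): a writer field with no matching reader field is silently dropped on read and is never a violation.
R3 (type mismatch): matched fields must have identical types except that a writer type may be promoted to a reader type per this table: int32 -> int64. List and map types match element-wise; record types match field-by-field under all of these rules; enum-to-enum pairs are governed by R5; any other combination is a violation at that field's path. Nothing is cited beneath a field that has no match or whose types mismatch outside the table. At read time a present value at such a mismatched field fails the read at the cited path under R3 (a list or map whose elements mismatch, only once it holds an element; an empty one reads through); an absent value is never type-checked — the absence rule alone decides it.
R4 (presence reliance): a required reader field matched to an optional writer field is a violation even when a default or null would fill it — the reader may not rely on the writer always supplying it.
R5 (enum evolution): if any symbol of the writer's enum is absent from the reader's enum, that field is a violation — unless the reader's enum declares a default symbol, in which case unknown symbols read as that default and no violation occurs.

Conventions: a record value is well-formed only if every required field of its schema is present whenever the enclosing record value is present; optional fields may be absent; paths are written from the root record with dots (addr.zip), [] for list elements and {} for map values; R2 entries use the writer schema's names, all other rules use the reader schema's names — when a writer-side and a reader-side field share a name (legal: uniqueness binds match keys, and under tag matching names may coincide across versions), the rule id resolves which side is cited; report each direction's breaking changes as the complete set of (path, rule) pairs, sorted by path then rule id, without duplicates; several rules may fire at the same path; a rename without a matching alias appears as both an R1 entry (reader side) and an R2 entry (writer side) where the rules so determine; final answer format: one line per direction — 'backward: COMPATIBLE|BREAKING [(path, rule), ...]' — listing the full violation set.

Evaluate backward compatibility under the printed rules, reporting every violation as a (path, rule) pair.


each type pair in Ticket: writer, then reader
backward analysis of Ticket with v2 as reader and v1 as writer:
  channel: paired with writer role (Channel -> Channel; writer optional)
  scores: paired with writer scores (map<string, float32> -> map<string, float32>; writer required)
  balance: paired with writer balance (float32 -> float64; writer required)
  writer factor: unknown to reader
  breaking: (balance, R3)
  => backward verdict for Ticket: BREAKING, 1 violation(s)
diffs on Ticket not affecting the asked answer:
  field scores in record Ticket: tag 2 changed to 4 -> triggers nothing under Ticket's printed rules — same verdict
  renamed field role to channel in record Ticket (alias role declared on the renamed field) -> triggers nothing under Ticket's printed rules — same verdict
  removed field factor from record Ticket -> matters only for Ticket's forward compatibility — outside the asked direction

backward: BREAKING [(balance, R3)]


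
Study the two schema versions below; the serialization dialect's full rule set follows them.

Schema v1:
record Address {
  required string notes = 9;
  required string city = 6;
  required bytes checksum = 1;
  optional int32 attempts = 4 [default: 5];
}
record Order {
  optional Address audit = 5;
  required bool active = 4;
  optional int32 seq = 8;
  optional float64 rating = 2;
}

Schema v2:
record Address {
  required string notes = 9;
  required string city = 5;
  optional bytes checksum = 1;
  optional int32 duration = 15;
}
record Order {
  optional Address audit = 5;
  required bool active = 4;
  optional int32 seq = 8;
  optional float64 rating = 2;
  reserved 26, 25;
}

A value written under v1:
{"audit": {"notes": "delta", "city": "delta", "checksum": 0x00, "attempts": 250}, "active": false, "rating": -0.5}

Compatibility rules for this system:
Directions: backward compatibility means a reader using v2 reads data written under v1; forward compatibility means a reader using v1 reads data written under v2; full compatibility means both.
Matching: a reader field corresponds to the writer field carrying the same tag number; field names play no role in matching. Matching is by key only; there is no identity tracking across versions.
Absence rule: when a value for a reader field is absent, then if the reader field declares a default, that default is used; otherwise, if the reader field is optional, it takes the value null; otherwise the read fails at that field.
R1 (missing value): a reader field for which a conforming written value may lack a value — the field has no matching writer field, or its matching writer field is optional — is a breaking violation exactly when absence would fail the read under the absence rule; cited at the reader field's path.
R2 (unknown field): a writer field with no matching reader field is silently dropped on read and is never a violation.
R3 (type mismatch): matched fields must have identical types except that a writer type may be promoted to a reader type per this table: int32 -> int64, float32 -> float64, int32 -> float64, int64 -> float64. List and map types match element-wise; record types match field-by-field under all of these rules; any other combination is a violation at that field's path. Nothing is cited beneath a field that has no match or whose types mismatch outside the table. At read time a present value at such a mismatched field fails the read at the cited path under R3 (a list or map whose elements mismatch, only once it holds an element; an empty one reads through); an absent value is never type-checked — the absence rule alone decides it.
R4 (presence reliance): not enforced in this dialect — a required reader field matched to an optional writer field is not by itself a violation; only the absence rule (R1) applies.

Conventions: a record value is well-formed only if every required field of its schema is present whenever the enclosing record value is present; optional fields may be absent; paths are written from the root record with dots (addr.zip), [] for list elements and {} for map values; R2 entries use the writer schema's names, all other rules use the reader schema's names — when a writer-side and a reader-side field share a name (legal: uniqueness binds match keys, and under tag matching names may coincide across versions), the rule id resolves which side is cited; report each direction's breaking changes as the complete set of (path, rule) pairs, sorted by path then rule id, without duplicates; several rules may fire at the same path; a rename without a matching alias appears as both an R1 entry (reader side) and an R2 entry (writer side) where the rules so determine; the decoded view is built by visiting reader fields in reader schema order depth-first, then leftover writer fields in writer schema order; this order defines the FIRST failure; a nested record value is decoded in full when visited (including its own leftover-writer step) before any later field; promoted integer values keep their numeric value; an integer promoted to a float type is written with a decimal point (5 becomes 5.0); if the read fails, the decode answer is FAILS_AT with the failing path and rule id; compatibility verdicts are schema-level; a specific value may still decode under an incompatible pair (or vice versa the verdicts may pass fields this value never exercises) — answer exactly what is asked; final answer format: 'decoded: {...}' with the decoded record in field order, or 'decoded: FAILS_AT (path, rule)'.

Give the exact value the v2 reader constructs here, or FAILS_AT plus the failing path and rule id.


each type pair in Order: writer, then reader
migrating the Order value to v2:
  audit.notes := "delta"
  read fails at audit.city under R1 (no fill)
  => FAILS_AT (audit.city, R1)
diffs on Order not affecting the asked answer:
  removed field attempts from record Address -> fires no rule on Order under this dialect and leaves the result unchanged
  added field duration to record Address: optional int32, tag 15 (in v2 it sits last) -> fires no rule on Order under this dialect and leaves the result unchanged
  field checksum in record Address: required changed to optional -> schema-level compatibility only; this Order value's decode is unchanged

decoded: FAILS_AT (audit.city, R1)


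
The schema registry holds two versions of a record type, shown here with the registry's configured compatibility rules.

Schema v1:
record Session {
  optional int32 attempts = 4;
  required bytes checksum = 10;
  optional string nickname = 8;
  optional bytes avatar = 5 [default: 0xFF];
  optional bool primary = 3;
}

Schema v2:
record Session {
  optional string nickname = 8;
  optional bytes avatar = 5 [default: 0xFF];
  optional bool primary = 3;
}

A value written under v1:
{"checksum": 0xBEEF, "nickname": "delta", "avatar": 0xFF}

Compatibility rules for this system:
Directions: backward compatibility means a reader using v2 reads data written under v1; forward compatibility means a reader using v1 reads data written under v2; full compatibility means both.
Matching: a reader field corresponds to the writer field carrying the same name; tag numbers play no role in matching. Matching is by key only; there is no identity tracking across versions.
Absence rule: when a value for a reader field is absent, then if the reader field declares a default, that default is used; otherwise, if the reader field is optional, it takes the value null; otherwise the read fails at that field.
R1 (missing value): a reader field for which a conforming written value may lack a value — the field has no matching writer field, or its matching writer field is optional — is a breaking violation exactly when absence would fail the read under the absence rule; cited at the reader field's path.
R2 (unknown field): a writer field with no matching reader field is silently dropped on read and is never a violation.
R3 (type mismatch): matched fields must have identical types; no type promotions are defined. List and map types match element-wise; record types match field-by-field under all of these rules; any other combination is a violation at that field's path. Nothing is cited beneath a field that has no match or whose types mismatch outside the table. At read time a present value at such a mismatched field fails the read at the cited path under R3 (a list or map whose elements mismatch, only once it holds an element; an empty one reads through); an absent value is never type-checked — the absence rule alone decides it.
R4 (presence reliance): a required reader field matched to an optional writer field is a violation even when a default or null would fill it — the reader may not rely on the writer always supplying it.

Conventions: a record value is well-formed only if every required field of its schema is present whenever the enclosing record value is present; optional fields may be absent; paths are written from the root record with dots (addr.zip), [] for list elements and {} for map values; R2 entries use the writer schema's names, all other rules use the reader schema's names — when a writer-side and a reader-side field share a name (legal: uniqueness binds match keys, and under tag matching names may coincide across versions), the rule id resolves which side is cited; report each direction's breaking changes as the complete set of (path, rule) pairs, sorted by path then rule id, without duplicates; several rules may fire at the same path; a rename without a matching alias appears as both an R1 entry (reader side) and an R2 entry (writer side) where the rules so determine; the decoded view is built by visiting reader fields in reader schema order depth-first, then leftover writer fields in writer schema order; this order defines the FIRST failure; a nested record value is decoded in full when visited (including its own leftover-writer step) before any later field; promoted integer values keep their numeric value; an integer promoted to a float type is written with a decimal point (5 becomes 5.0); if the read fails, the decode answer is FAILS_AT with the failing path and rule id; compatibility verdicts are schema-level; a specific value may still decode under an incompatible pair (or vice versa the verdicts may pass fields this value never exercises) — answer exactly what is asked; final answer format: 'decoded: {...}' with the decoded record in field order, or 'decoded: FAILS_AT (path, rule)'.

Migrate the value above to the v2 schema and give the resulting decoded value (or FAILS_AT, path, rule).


each type pair in Session: writer, then reader
decode walk for Session under reader schema v2:
  nickname := "delta"
  avatar := 0xFF
  primary := null (missing; optional => null)
  writer checksum: no reader field; dropped
  => decoded: {"nickname": "delta", "avatar": 0xFF, "primary": null}

decoded: {"nickname": "delta", "avatar": 0xFF, "primary": null}


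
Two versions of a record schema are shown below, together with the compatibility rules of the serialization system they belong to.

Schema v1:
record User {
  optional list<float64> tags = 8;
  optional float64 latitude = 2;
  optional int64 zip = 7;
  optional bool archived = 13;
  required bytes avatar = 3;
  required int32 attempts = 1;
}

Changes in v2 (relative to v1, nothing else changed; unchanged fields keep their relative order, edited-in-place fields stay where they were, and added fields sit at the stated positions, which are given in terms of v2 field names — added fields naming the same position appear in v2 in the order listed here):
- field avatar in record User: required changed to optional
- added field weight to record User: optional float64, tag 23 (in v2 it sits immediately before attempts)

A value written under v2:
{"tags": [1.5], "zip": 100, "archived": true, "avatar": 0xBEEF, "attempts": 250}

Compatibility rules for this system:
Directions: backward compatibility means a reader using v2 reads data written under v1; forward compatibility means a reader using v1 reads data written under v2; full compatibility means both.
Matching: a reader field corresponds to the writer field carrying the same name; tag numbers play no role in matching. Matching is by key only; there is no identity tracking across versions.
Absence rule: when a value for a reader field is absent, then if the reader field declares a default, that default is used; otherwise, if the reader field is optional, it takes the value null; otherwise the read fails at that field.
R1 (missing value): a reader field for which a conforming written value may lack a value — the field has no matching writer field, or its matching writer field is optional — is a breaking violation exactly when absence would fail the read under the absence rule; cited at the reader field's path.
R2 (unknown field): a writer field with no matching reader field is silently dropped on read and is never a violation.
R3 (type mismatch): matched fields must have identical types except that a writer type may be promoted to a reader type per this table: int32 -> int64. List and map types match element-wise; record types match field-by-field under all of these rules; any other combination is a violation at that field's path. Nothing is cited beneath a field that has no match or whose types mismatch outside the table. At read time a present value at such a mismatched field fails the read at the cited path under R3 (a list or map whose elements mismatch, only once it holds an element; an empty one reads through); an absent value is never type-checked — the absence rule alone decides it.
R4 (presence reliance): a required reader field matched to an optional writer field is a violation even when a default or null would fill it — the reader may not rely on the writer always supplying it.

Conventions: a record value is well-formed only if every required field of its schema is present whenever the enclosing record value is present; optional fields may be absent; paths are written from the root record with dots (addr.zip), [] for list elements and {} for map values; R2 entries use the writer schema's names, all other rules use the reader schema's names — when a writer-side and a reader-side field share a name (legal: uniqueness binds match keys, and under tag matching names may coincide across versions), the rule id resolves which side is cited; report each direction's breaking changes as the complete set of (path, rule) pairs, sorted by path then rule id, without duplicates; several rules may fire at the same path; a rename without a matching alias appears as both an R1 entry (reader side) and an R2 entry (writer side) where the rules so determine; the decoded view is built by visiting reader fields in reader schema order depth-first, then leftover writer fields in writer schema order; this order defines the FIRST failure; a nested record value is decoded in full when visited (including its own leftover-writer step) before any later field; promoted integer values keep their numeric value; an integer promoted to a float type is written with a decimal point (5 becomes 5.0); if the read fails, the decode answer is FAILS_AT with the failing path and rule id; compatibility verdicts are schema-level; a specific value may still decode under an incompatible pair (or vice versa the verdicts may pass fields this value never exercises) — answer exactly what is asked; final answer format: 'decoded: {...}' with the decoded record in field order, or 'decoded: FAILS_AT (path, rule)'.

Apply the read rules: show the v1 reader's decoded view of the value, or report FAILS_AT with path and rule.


decoded: {"tags": [1.5], "latitude": null, "zip": 100, "archived": true, "avatar": 0xBEEF, "attempts": 250}

each type pair in User: writer, then reader
decoding the User value with the v1 reader:
  tags := [1.5]
  latitude := null (absent, optional -> null)
  zip := 100
  archived := true
  avatar := 0xBEEF
  attempts := 250
  => decoded: {"tags": [1.5], "latitude": null, "zip": 100, "archived": true, "avatar": 0xBEEF, "attempts": 250}
diffs on User not affecting the asked answer:
  field avatar in record User: required changed to optional -> shifts the User verdicts, not this decode
  added field weight to record User: optional float64, tag 23 (in v2 it sits immediately before attempts) -> triggers nothing under the printed rules; the User answer is the same either way


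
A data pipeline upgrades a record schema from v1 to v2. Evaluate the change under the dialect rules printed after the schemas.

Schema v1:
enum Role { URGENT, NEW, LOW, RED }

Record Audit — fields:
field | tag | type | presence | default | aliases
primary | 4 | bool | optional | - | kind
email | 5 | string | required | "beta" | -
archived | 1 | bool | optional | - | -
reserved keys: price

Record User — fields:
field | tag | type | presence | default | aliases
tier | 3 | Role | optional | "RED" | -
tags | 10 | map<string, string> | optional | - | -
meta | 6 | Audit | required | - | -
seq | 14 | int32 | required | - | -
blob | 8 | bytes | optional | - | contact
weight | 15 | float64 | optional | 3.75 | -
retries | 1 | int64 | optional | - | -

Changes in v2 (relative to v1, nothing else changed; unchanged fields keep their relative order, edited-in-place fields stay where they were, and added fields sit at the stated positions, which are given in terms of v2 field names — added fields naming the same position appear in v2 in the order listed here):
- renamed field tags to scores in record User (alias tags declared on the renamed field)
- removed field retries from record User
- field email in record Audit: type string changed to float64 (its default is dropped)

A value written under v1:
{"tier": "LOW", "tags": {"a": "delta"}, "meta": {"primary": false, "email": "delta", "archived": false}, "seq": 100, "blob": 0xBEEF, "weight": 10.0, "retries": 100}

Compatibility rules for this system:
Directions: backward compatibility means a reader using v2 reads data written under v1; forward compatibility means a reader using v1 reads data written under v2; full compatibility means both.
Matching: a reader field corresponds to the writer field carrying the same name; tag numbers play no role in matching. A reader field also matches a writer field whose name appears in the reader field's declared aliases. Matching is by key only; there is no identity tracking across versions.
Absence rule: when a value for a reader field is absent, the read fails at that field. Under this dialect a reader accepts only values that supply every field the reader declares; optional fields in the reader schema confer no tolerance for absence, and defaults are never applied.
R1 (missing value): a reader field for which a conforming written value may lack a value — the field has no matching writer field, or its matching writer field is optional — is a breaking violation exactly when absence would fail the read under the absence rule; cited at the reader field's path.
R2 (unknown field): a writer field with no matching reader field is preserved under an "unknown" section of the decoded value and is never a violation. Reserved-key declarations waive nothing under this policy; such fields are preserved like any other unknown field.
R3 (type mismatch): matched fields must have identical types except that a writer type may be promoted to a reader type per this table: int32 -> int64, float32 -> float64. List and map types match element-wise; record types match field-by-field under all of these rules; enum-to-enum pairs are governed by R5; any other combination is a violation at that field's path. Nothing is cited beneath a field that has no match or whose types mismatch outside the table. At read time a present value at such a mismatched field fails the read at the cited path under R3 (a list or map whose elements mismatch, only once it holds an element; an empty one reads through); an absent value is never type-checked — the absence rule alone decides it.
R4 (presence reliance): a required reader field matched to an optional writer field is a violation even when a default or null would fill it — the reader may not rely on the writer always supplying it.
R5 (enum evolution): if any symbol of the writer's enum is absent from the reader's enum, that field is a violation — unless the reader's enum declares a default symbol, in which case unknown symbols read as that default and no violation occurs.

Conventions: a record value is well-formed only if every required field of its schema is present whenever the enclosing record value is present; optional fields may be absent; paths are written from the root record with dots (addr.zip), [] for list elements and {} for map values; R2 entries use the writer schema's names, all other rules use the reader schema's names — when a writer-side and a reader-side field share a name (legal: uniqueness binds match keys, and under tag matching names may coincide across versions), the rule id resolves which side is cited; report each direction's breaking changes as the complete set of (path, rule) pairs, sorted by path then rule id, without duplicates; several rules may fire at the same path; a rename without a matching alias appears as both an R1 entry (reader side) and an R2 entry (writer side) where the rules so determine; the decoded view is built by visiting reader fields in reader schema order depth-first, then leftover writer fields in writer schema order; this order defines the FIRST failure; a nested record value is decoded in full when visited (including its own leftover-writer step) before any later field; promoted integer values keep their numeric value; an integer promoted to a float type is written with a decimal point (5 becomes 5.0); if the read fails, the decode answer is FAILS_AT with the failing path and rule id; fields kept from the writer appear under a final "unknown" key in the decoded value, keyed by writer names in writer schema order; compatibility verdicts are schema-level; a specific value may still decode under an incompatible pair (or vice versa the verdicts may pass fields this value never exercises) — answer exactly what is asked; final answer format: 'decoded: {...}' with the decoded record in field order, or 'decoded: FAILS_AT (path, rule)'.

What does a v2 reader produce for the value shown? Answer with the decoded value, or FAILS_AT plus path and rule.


the writer's type comes first in each User pair
migrating the User value to v2:
  tier := "LOW"
  scores := {"a": "delta"} (from writer tags)
  meta.primary := false
  read fails at meta.email under R3
  => FAILS_AT (meta.email, R3)
checking off the User differences that do not matter here:
  renamed field tags to scores in record User (alias tags declared on the renamed field) -> shifts the User verdicts, not this decode
  removed field retries from record User -> shifts the User verdicts, not this decode

decoded: FAILS_AT (meta.email, R3)


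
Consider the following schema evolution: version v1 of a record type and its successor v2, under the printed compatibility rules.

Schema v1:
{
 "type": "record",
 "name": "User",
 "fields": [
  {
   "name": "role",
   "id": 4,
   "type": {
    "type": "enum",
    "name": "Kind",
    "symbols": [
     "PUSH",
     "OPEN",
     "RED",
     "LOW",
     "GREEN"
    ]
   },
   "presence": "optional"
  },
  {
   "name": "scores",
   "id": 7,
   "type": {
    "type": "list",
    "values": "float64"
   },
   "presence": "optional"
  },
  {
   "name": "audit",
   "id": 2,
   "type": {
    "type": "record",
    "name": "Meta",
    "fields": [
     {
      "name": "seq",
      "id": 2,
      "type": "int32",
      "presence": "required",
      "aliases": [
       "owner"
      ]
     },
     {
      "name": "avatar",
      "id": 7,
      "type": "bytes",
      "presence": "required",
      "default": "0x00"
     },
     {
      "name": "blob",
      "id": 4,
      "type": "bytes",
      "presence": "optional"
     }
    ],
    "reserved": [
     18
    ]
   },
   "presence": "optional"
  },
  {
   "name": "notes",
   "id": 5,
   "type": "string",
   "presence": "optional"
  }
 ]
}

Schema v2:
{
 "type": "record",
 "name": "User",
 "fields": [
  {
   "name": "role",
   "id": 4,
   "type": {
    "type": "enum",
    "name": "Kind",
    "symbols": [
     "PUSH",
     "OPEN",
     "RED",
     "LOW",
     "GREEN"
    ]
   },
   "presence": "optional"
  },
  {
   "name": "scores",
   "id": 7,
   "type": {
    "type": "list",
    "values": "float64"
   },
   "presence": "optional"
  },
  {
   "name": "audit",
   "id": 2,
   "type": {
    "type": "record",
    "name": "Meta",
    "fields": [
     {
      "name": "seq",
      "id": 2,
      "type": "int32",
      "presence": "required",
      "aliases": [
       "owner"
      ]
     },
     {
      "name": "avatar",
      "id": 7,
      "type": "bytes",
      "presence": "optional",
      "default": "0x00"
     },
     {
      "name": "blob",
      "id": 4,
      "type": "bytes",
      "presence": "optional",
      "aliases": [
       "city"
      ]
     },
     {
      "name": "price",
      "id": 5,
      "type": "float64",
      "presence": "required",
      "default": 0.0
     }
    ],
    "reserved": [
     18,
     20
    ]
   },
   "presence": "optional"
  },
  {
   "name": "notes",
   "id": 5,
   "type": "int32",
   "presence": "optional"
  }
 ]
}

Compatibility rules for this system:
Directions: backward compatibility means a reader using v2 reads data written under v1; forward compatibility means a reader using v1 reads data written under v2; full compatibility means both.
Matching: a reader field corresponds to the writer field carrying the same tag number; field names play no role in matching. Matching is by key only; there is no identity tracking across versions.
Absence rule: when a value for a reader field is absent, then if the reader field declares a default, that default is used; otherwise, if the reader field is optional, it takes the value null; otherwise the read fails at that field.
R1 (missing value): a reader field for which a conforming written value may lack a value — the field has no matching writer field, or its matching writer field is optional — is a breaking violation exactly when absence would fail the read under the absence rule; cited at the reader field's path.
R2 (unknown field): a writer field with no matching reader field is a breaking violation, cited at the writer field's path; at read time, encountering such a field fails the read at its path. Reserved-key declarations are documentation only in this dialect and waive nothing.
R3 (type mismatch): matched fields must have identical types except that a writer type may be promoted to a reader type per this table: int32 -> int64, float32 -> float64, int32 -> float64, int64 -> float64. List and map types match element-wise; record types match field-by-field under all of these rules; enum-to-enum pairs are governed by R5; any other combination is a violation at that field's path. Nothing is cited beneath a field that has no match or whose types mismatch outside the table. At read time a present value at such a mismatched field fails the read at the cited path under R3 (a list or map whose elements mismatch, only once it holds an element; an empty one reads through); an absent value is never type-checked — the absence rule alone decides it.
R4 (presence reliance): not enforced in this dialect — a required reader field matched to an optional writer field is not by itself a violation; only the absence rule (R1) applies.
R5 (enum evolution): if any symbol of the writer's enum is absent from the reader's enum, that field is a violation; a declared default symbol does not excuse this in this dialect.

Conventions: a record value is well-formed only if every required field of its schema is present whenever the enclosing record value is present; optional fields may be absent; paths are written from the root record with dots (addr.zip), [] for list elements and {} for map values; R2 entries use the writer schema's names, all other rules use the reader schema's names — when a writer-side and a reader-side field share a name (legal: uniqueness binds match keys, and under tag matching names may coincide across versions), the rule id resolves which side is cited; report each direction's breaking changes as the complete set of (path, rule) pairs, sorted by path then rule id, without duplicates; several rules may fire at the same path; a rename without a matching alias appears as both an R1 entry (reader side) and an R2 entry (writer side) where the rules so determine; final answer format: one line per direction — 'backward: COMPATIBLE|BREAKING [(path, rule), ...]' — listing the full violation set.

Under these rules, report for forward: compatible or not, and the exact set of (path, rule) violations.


forward: BREAKING [(audit.price, R2), (notes, R3)]

arrows below run writer -> reader for User
forward pass over User, reader schema v1, writer schema v2:
  writer optional, Kind -> Kind: reader role maps from writer role
  writer optional, list<float64> -> list<float64>: reader scores maps from writer scores
  writer optional, Meta -> Meta: reader audit maps from writer audit
  writer optional, int32 -> string: reader notes maps from writer notes
  writer required, int32 -> int32: reader audit.seq maps from writer audit.seq
  writer optional, bytes -> bytes: reader audit.avatar maps from writer audit.avatar
  writer optional, bytes -> bytes: reader audit.blob maps from writer audit.blob
  audit.price (writer side), unknown to reader
  R2 fires at audit.price
  R3 fires at notes
  forward on User therefore BREAKING (2)
the rest of the User diff is inert for this question:
  field avatar in record Meta: required changed to optional -> inert for the asked User verdict: nothing fires
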